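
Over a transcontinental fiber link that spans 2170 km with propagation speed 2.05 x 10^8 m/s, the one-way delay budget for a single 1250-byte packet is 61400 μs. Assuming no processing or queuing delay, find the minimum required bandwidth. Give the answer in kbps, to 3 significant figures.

197 kbps

L = 10000 bits.
Propagation delay = 2170000 / 2.05e+08 = 10585.4 μs.
Transmission budget = 61400 − 10585.4 = 50814.6 μs.
R ≥ L / t_tx = 10000 bits / 0.0508146 s = 197 kbps.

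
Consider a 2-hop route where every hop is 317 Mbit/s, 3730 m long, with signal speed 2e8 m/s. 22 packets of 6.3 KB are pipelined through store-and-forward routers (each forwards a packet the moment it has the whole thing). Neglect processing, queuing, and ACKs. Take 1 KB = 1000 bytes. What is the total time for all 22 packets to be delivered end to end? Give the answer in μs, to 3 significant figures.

3690 μs

Per-hop transmission t_tx = L/R = 50400/317000000 = 158.991 μs.
Per-hop propagation t_prop = 3730/200000000 = 18.65 μs.
Pipeline fill: first packet needs 2·t_tx to clear all hops; remaining 21 packets each add one t_tx.
Total = (2+22-1)·t_tx + 2·t_prop = 23·158.991 + 2·18.65 = 3690 μs.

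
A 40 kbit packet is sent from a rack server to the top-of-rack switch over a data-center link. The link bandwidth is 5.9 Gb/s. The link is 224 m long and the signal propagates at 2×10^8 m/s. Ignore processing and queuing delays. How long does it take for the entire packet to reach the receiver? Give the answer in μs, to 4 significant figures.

7.900 μs

L = 40000 bits.
Transmission delay = L/R = 40000 / 5900000000 = 6.77966 μs.
Propagation delay = d/s = 224 m / 200000000 m/s = 1.12 μs.
Total = 7.900 μs.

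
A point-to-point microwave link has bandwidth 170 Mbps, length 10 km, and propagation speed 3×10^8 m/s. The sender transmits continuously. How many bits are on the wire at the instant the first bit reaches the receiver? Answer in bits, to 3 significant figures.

Propagation delay = 10000 / 300000000 = 3.33333e-05 s.
BDP = R × t_prop = 170000000 × 3.33333e-05 = 5666.67 bits.

5670 bits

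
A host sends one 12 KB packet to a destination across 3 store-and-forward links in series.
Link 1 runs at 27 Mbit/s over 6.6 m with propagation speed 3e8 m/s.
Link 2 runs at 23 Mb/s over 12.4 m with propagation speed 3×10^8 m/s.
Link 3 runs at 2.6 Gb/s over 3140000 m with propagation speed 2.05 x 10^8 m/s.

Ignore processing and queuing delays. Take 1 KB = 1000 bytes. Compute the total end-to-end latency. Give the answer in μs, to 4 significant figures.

L = 96000 bits.
Transmission delays (L/R per hop): 3555.56, 4173.91, 36.9231 μs; sum = 7766.39 μs.
Propagation delays (d/s per hop): 0.022, 0.0413333, 15317.1 μs; sum = 15317.1 μs.
End-to-end = 23080 μs.

23080 μs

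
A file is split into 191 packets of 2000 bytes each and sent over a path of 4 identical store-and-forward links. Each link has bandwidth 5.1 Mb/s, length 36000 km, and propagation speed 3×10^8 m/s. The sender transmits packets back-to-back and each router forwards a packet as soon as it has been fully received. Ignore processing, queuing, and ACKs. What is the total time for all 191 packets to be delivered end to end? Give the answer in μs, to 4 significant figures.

Per-hop transmission t_tx = L/R = 16000/5100000 = 3137.25 μs.
Per-hop propagation t_prop = 36000000/300000000 = 120000 μs.
Pipeline fill: first packet needs 4·t_tx to clear all hops; remaining 190 packets each add one t_tx.
Total = (4+191-1)·t_tx + 4·t_prop = 194·3137.25 + 4·120000 = 1089000 μs.

1089000 μs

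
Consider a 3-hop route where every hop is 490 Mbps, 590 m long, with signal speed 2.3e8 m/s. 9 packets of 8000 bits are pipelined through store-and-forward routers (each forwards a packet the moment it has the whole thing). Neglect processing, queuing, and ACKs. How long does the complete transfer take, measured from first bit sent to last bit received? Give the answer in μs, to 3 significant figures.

187 μs

Per-hop transmission t_tx = L/R = 8000/490000000 = 16.3265 μs.
Per-hop propagation t_prop = 590/2.3e+08 = 2.56522 μs.
Pipeline fill: first packet needs 3·t_tx to clear all hops; remaining 8 packets each add one t_tx.
Total = (3+9-1)·t_tx + 3·t_prop = 11·16.3265 + 3·2.56522 = 187 μs.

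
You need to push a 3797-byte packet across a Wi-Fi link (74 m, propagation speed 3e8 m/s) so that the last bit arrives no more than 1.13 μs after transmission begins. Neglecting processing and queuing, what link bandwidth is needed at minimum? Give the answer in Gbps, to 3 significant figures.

L = 30376 bits.
Propagation delay = 74 / 300000000 = 0.246667 μs.
Transmission budget = 1.13 − 0.246667 = 0.883333 μs.
R ≥ L / t_tx = 30376 bits / 8.83333e-07 s = 34.4 Gbps.

34.4 Gbps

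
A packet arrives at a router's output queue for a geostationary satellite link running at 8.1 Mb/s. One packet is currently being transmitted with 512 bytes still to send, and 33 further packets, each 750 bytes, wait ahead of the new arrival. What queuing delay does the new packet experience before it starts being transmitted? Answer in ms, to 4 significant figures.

24.95 ms

Each queued packet: L/R = 6000/8100000 = 0.740741 ms.
33 queued → 24.4444 ms.
Plus remaining 4096 bits of current packet: 0.505679 ms.
Queuing delay = 24.95 ms.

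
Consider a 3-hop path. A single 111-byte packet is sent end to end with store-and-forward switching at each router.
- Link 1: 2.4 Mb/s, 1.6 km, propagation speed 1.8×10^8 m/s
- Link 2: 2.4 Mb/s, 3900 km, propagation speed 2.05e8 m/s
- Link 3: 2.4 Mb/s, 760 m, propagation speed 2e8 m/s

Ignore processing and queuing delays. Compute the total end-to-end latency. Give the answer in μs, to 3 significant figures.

20100 μs

L = 111 × 8 = 888 bits.
Transmission delay per hop = L/R = 888/2400000 = 370 μs; 3 hops → 1110 μs.
Propagation delays (d/s per hop): 8.88889, 19024.4, 3.8 μs; sum = 19037.1 μs.
End-to-end = 20100 μs.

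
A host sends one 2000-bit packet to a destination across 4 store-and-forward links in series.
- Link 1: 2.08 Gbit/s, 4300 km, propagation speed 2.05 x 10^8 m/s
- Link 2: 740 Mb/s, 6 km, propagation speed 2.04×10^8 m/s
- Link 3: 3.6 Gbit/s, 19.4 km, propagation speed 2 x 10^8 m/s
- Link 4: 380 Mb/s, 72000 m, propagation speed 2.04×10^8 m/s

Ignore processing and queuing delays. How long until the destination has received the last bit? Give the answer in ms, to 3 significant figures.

Transmission delays (L/R per hop): 0.000961538, 0.0027027, 0.000555556, 0.00526316 ms; sum = 0.00948295 ms.
Propagation delays (d/s per hop): 20.9756, 0.0294118, 0.097, 0.352941 ms; sum = 21.455 ms.
End-to-end = 21.5 ms.

21.5 ms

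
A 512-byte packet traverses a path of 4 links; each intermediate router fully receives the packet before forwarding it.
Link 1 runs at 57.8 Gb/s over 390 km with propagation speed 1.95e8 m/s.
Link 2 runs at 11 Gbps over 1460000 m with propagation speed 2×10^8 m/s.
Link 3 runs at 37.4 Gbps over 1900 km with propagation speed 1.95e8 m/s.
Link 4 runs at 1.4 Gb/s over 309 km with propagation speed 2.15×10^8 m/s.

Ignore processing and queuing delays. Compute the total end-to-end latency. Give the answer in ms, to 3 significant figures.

20.5 ms

L = 512 × 8 = 4096 bits.
Transmission delays (L/R per hop): 7.08651e-05, 0.000372364, 0.000109519, 0.00292571 ms; sum = 0.00347846 ms.
Propagation delays (d/s per hop): 2, 7.3, 9.74359, 1.43721 ms; sum = 20.4808 ms.
End-to-end = 20.5 ms.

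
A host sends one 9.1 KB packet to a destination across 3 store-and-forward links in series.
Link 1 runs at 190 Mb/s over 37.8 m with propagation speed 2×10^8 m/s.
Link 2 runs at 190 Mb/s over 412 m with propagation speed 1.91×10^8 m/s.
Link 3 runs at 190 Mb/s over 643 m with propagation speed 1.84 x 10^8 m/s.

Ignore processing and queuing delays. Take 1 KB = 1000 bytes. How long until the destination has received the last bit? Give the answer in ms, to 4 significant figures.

L = 72800 bits.
Transmission delay per hop = L/R = 72800/190000000 = 0.383158 ms; 3 hops → 1.14947 ms.
Propagation delays (d/s per hop): 0.000189, 0.00215707, 0.00349457 ms; sum = 0.00584063 ms.
End-to-end = 1.155 ms.

1.155 ms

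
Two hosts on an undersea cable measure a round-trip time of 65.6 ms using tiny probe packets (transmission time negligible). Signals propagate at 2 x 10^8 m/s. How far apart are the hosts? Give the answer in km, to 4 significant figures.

One-way propagation = RTT/2 = 32.8 ms.
d = s × t = 200000000 × 0.0328 = 6560 km.

6560 km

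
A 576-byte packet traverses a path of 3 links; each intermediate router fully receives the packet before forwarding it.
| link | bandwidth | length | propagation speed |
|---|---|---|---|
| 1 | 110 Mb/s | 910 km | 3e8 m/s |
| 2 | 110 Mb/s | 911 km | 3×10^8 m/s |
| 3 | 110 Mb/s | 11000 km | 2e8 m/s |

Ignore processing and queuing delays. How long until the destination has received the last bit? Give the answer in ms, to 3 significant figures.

61.2 ms

L = 576 × 8 = 4608 bits.
Transmission delay per hop = L/R = 4608/110000000 = 0.0418909 ms; 3 hops → 0.125673 ms.
Propagation delays (d/s per hop): 3.03333, 3.03667, 55 ms; sum = 61.07 ms.
End-to-end = 61.2 ms.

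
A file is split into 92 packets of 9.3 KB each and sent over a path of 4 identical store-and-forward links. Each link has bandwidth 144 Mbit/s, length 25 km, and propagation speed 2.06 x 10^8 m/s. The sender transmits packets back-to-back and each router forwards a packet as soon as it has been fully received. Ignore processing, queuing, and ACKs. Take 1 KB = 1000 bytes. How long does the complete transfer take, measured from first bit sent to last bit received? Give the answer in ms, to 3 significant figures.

49.6 ms

Per-hop transmission t_tx = L/R = 74400/144000000 = 0.516667 ms.
Per-hop propagation t_prop = 25000/206000000 = 0.121359 ms.
Pipeline fill: first packet needs 4·t_tx to clear all hops; remaining 91 packets each add one t_tx.
Total = (4+92-1)·t_tx + 4·t_prop = 95·0.516667 + 4·0.121359 = 49.6 ms.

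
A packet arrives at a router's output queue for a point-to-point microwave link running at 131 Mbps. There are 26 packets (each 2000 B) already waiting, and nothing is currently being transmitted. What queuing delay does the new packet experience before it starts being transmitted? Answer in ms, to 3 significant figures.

3.18 ms

Each queued packet: L/R = 16000/131000000 = 0.122137 ms.
26 queued → 3.17557 ms.
Queuing delay = 3.18 ms.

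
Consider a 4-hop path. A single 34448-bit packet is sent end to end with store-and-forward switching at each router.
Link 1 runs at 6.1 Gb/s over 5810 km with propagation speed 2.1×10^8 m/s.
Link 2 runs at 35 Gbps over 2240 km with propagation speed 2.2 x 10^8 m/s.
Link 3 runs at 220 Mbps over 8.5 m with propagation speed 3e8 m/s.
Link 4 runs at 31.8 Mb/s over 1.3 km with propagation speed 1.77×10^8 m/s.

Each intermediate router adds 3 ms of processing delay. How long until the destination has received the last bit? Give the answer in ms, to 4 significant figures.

Transmission delays (L/R per hop): 0.00564721, 0.000984229, 0.156582, 1.08327 ms; sum = 1.24648 ms.
Propagation delays (d/s per hop): 27.6667, 10.1818, 2.83333e-05, 0.00734463 ms; sum = 37.8559 ms.
Processing at 3 router(s): 3 × 3 ms = 9 ms.
End-to-end = 48.10 ms.

48.10 ms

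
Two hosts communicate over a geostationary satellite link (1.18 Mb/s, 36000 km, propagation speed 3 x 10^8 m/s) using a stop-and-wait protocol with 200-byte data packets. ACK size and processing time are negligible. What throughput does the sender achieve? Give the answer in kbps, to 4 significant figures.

t_tx = L/R = 1600/1180000 = 0.00135593 s.
t_prop = 36000000/300000000 = 0.12 s; RTT = 0.24 s.
Cycle = t_tx + RTT = 0.241356 s.
Throughput = L / cycle = 1600 / 0.241356 = 6.629 kbps.

6.629 kbps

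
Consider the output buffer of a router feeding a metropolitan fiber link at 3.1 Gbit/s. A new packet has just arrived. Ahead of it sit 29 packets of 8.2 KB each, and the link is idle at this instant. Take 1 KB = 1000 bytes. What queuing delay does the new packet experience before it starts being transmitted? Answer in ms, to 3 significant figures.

Each queued packet: L/R = 65600/3100000000 = 0.0211613 ms.
29 queued → 0.613677 ms.
Queuing delay = 0.614 ms.

0.614 ms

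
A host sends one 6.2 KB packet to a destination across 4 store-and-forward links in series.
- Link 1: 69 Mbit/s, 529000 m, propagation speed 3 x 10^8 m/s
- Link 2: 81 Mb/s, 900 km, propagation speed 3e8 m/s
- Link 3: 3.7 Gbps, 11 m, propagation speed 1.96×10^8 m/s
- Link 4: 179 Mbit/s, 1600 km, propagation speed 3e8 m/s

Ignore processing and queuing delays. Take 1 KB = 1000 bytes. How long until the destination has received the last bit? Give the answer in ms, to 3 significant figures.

11.7 ms

L = 49600 bits.
Transmission delays (L/R per hop): 0.718841, 0.612346, 0.0134054, 0.277095 ms; sum = 1.62169 ms.
Propagation delays (d/s per hop): 1.76333, 3, 5.61224e-05, 5.33333 ms; sum = 10.0967 ms.
End-to-end = 11.7 ms.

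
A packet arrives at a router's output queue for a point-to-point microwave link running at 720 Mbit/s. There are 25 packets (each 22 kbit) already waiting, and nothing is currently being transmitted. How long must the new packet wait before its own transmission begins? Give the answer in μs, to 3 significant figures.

764 μs

Each queued packet: L/R = 22000/720000000 = 30.5556 μs.
25 queued → 763.889 μs.
Queuing delay = 764 μs.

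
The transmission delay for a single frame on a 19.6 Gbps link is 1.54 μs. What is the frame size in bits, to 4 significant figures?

L = R × t_tx = 19600000000 b/s × 1.54e-06 s = 30184 bits.

30180 bits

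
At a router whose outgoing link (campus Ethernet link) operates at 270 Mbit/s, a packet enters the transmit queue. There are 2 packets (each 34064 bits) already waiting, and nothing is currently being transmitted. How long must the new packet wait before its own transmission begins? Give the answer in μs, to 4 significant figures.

Each queued packet: L/R = 34064/270000000 = 126.163 μs.
2 queued → 252.326 μs.
Queuing delay = 252.3 μs.

252.3 μs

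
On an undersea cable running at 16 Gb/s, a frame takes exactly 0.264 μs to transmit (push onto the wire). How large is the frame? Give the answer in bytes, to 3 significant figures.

528 bytes

L = R × t_tx = 16000000000 b/s × 2.64e-07 s = 4224 bits.
In bytes: 4224 / 8 = 528 bytes.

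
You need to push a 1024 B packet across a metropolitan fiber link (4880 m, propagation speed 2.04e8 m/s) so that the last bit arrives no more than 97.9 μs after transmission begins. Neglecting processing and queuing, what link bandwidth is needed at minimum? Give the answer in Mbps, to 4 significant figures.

110.7 Mbps

L = 8192 bits.
Propagation delay = 4880 / 204000000 = 23.9216 μs.
Transmission budget = 97.9 − 23.9216 = 73.9784 μs.
R ≥ L / t_tx = 8192 bits / 7.39784e-05 s = 110.7 Mbps.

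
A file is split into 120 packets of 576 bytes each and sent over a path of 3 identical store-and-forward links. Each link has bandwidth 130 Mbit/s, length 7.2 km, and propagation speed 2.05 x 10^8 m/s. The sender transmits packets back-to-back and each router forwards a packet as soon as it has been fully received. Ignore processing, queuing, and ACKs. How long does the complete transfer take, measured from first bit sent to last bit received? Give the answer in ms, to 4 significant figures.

4.430 ms

Per-hop transmission t_tx = L/R = 4608/130000000 = 0.0354462 ms.
Per-hop propagation t_prop = 7200/2.05e+08 = 0.035122 ms.
Pipeline fill: first packet needs 3·t_tx to clear all hops; remaining 119 packets each add one t_tx.
Total = (3+120-1)·t_tx + 3·t_prop = 122·0.0354462 + 3·0.035122 = 4.430 ms.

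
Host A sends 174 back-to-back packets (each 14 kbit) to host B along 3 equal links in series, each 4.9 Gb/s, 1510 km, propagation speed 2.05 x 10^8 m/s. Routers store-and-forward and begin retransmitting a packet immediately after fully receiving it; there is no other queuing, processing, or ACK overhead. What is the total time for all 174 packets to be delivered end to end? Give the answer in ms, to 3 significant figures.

Per-hop transmission t_tx = L/R = 14000/4900000000 = 0.00285714 ms.
Per-hop propagation t_prop = 1510000/2.05e+08 = 7.36585 ms.
Pipeline fill: first packet needs 3·t_tx to clear all hops; remaining 173 packets each add one t_tx.
Total = (3+174-1)·t_tx + 3·t_prop = 176·0.00285714 + 3·7.36585 = 22.6 ms.

22.6 ms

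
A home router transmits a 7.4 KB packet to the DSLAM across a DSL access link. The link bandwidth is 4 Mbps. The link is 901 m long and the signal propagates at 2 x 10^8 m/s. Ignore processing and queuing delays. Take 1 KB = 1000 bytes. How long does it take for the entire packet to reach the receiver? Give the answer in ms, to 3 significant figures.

L = 59200 bits.
Transmission delay = L/R = 59200 / 4000000 = 14.8 ms.
Propagation delay = d/s = 901 m / 200000000 m/s = 0.004505 ms.
Total = 14.8 ms.

14.8 ms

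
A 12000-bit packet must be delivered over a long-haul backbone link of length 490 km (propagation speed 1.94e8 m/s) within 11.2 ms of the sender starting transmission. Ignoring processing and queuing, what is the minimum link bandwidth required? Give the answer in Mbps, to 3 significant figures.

1.38 Mbps

Propagation delay = 490000 / 194000000 = 2.52577 ms.
Transmission budget = 11.2 − 2.52577 = 8.67423 ms.
R ≥ L / t_tx = 12000 bits / 0.00867423 s = 1.38 Mbps.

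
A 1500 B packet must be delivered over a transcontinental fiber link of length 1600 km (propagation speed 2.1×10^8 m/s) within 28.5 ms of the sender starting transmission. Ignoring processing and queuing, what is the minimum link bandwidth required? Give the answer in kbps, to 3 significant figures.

575 kbps

L = 12000 bits.
Propagation delay = 1600000 / 210000000 = 7.61905 ms.
Transmission budget = 28.5 − 7.61905 = 20.881 ms.
R ≥ L / t_tx = 12000 bits / 0.020881 s = 575 kbps.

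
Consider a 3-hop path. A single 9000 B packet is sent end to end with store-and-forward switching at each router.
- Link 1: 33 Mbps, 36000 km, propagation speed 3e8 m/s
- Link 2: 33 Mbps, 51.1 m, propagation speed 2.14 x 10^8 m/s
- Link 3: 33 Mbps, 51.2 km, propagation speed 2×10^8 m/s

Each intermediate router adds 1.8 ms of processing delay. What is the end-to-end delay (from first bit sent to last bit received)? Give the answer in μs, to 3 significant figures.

L = 9000 × 8 = 72000 bits.
Transmission delay per hop = L/R = 72000/33000000 = 2181.82 μs; 3 hops → 6545.45 μs.
Propagation delays (d/s per hop): 120000, 0.238785, 256 μs; sum = 120256 μs.
Processing at 2 router(s): 2 × 1.8 ms = 3600 μs.
End-to-end = 130000 μs.

130000 μs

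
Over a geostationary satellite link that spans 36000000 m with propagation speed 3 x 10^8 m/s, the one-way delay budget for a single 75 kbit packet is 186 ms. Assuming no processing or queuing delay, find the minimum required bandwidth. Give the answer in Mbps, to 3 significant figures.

1.14 Mbps

Propagation delay = 36000000 / 300000000 = 120 ms.
Transmission budget = 186 − 120 = 66 ms.
R ≥ L / t_tx = 75000 bits / 0.066 s = 1.14 Mbps.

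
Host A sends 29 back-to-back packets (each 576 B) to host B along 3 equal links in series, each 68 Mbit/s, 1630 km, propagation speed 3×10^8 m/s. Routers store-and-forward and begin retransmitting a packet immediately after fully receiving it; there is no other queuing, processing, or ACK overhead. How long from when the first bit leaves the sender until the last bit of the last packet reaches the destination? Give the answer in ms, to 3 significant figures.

Per-hop transmission t_tx = L/R = 4608/68000000 = 0.0677647 ms.
Per-hop propagation t_prop = 1630000/300000000 = 5.43333 ms.
Pipeline fill: first packet needs 3·t_tx to clear all hops; remaining 28 packets each add one t_tx.
Total = (3+29-1)·t_tx + 3·t_prop = 31·0.0677647 + 3·5.43333 = 18.4 ms.

18.4 ms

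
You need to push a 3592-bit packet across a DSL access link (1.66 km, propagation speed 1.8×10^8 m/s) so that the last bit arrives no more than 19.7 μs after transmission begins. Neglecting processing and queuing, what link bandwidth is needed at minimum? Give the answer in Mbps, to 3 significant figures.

Propagation delay = 1660 / 180000000 = 9.22222 μs.
Transmission budget = 19.7 − 9.22222 = 10.4778 μs.
R ≥ L / t_tx = 3592 bits / 1.04778e-05 s = 343 Mbps.

343 Mbps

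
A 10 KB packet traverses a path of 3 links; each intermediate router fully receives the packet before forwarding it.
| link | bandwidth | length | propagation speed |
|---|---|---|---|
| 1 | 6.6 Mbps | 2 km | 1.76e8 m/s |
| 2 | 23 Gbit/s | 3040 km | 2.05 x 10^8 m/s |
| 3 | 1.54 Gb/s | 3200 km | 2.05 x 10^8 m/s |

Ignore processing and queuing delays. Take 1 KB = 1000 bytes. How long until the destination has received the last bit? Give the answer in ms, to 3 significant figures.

42.6 ms

L = 80000 bits.
Transmission delays (L/R per hop): 12.1212, 0.00347826, 0.0519481 ms; sum = 12.1766 ms.
Propagation delays (d/s per hop): 0.0113636, 14.8293, 15.6098 ms; sum = 30.4504 ms.
End-to-end = 42.6 ms.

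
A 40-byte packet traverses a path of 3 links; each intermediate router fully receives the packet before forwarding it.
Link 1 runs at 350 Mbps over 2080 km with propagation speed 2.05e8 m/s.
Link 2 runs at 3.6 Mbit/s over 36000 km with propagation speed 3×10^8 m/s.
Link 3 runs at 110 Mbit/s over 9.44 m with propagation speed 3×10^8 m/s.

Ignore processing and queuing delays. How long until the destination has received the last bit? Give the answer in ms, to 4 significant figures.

130.2 ms

L = 40 × 8 = 320 bits.
Transmission delays (L/R per hop): 0.000914286, 0.0888889, 0.00290909 ms; sum = 0.0927123 ms.
Propagation delays (d/s per hop): 10.1463, 120, 3.14667e-05 ms; sum = 130.146 ms.
End-to-end = 130.2 ms.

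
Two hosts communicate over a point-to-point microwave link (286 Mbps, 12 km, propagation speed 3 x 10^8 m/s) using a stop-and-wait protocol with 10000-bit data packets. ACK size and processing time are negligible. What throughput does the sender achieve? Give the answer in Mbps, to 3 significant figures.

87.0 Mbps

t_tx = L/R = 10000/286000000 = 3.4965e-05 s.
t_prop = 12000/300000000 = 4e-05 s; RTT = 8e-05 s.
Cycle = t_tx + RTT = 0.000114965 s.
Throughput = L / cycle = 10000 / 0.000114965 = 87.0 Mbps.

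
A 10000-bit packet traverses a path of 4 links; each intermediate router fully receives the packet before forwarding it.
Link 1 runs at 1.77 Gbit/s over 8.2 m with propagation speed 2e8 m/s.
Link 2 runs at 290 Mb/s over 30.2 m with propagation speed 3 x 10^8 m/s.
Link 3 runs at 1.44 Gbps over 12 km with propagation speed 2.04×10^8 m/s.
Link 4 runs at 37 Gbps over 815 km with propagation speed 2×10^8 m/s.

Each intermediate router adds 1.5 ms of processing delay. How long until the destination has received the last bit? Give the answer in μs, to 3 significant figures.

8680 μs

Transmission delays (L/R per hop): 5.64972, 34.4828, 6.94444, 0.27027 μs; sum = 47.3472 μs.
Propagation delays (d/s per hop): 0.041, 0.100667, 58.8235, 4075 μs; sum = 4133.97 μs.
Processing at 3 router(s): 3 × 1.5 ms = 4500 μs.
End-to-end = 8680 μs.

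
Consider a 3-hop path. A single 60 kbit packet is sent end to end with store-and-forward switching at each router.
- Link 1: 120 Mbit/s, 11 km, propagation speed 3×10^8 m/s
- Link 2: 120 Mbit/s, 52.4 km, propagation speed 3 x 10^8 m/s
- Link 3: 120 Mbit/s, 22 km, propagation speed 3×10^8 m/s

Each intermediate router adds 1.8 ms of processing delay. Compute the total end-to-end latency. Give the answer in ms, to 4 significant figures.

L = 60000 bits.
Transmission delay per hop = L/R = 60000/120000000 = 0.5 ms; 3 hops → 1.5 ms.
Propagation delays (d/s per hop): 0.0366667, 0.174667, 0.0733333 ms; sum = 0.284667 ms.
Processing at 2 router(s): 2 × 1.8 ms = 3.6 ms.
End-to-end = 5.385 ms.

5.385 ms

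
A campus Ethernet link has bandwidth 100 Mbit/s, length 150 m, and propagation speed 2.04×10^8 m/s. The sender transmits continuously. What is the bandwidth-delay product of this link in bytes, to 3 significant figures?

9.19 bytes

Propagation delay = 150 / 204000000 = 7.35294e-07 s.
BDP = R × t_prop = 100000000 × 7.35294e-07 = 73.5294 bits.
In bytes: 73.5294/8 = 9.19 bytes.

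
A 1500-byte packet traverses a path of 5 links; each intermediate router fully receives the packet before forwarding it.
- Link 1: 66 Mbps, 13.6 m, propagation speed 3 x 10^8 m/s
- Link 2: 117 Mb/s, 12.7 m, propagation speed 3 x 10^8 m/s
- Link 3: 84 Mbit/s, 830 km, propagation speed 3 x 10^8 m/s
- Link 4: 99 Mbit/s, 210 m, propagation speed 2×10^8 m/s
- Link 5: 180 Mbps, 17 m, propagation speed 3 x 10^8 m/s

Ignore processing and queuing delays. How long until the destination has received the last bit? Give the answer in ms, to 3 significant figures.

L = 1500 × 8 = 12000 bits.
Transmission delays (L/R per hop): 0.181818, 0.102564, 0.142857, 0.121212, 0.0666667 ms; sum = 0.615118 ms.
Propagation delays (d/s per hop): 4.53333e-05, 4.23333e-05, 2.76667, 0.00105, 5.66667e-05 ms; sum = 2.76786 ms.
End-to-end = 3.38 ms.

3.38 ms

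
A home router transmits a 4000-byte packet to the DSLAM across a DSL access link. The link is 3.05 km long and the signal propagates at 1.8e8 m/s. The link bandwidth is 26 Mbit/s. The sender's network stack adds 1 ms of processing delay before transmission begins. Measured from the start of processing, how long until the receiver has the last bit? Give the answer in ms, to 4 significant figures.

2.248 ms

L = 4000 × 8 = 32000 bits.
Transmission delay = L/R = 32000 / 26000000 = 1.23077 ms.
Propagation delay = d/s = 3050 m / 180000000 m/s = 0.0169444 ms.
Plus processing delay 1 ms = 1 ms.
Total = 2.248 ms.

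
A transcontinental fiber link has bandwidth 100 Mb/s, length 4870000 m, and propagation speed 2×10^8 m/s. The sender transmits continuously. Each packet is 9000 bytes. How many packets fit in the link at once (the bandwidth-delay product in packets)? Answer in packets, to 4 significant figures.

Propagation delay = 4870000 / 200000000 = 0.02435 s.
BDP = R × t_prop = 100000000 × 0.02435 = 2435000 bits.
In packets of 72000 bits: 33.82 packets.

33.82 packets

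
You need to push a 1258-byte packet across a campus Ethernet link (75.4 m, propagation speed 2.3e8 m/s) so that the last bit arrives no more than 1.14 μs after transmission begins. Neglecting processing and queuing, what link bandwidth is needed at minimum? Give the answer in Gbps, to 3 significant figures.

12.4 Gbps

L = 10064 bits.
Propagation delay = 75.4 / 2.3e+08 = 0.327826 μs.
Transmission budget = 1.14 − 0.327826 = 0.812174 μs.
R ≥ L / t_tx = 10064 bits / 8.12174e-07 s = 12.4 Gbps.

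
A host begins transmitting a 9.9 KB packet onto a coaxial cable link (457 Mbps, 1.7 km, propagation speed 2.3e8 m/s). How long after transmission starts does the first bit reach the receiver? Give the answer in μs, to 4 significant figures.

First bit experiences only propagation delay: d/s = 1700/2.3e+08 = 7.391 μs.

7.391 μs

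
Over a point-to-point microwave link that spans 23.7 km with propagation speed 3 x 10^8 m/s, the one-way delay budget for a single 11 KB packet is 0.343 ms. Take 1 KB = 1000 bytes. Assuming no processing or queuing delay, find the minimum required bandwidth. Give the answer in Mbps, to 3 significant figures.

333 Mbps

L = 88000 bits.
Propagation delay = 23700 / 300000000 = 0.079 ms.
Transmission budget = 0.343 − 0.079 = 0.264 ms.
R ≥ L / t_tx = 88000 bits / 0.000264 s = 333 Mbps.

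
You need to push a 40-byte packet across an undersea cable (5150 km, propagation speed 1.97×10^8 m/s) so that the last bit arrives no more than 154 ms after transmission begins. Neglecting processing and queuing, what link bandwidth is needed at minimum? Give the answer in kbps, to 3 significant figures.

L = 320 bits.
Propagation delay = 5150000 / 197000000 = 26.1421 ms.
Transmission budget = 154 − 26.1421 = 127.858 ms.
R ≥ L / t_tx = 320 bits / 0.127858 s = 2.50 kbps.

2.50 kbps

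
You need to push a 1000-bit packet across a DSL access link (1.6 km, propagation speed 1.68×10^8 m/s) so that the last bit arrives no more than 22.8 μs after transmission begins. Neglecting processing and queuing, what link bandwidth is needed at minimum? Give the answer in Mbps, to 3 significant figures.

Propagation delay = 1600 / 168000000 = 9.52381 μs.
Transmission budget = 22.8 − 9.52381 = 13.2762 μs.
R ≥ L / t_tx = 1000 bits / 1.32762e-05 s = 75.3 Mbps.

75.3 Mbps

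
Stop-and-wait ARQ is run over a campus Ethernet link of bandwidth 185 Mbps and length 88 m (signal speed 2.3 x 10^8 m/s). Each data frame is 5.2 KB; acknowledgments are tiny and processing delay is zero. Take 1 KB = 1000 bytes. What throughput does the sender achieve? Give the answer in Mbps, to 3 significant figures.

t_tx = L/R = 41600/185000000 = 0.000224865 s.
t_prop = 88/2.3e+08 = 3.82609e-07 s; RTT = 7.65217e-07 s.
Cycle = t_tx + RTT = 0.00022563 s.
Throughput = L / cycle = 41600 / 0.00022563 = 184 Mbps.

184 Mbps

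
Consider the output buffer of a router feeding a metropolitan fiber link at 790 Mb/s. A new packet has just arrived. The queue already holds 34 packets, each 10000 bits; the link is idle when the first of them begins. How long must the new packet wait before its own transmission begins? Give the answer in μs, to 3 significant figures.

Each queued packet: L/R = 10000/790000000 = 12.6582 μs.
34 queued → 430.38 μs.
Queuing delay = 430 μs.

430 μs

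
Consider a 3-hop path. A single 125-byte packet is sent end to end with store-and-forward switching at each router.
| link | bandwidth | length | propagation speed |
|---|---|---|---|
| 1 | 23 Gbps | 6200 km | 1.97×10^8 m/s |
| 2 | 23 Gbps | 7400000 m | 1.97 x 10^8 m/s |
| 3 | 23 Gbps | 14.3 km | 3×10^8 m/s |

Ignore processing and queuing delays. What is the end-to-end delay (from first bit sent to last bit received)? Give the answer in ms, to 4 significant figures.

L = 125 × 8 = 1000 bits.
Transmission delay per hop = L/R = 1000/23000000000 = 4.34783e-05 ms; 3 hops → 0.000130435 ms.
Propagation delays (d/s per hop): 31.4721, 37.5635, 0.0476667 ms; sum = 69.0832 ms.
End-to-end = 69.08 ms.

69.08 ms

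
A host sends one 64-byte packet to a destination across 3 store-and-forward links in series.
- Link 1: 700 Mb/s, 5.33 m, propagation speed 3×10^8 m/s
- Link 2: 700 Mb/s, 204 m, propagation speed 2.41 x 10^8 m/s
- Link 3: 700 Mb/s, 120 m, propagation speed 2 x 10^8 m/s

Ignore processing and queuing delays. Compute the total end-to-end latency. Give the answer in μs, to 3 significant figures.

3.66 μs

L = 64 × 8 = 512 bits.
Transmission delay per hop = L/R = 512/700000000 = 0.731429 μs; 3 hops → 2.19429 μs.
Propagation delays (d/s per hop): 0.0177667, 0.846473, 0.6 μs; sum = 1.46424 μs.
End-to-end = 3.66 μs.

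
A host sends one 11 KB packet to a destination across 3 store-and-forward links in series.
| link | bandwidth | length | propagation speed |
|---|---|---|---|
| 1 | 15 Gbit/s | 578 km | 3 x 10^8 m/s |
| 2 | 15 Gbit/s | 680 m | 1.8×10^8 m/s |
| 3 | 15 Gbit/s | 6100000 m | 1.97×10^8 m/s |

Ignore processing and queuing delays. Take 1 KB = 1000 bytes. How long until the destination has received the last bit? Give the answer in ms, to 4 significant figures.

32.91 ms

L = 88000 bits.
Transmission delay per hop = L/R = 88000/15000000000 = 0.00586667 ms; 3 hops → 0.0176 ms.
Propagation delays (d/s per hop): 1.92667, 0.00377778, 30.9645 ms; sum = 32.8949 ms.
End-to-end = 32.91 ms.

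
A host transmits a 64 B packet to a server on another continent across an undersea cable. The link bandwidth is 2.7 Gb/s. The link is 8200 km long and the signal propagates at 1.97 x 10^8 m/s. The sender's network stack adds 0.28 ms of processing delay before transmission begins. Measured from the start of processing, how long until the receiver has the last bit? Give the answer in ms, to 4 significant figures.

L = 64 × 8 = 512 bits.
Transmission delay = L/R = 512 / 2700000000 = 0.00018963 ms.
Propagation delay = d/s = 8200000 m / 197000000 m/s = 41.6244 ms.
Plus processing delay 0.28 ms = 0.28 ms.
Total = 41.90 ms.

41.90 ms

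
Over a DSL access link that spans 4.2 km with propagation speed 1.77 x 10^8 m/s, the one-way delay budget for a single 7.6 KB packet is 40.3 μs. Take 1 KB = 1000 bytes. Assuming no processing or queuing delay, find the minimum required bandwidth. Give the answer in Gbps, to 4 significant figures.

3.669 Gbps

L = 60800 bits.
Propagation delay = 4200 / 177000000 = 23.7288 μs.
Transmission budget = 40.3 − 23.7288 = 16.5712 μs.
R ≥ L / t_tx = 60800 bits / 1.65712e-05 s = 3.669 Gbps.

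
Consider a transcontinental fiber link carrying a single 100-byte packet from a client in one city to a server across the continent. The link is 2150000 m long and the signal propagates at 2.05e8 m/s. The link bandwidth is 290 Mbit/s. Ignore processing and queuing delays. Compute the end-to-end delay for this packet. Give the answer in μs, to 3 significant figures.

10500 μs

L = 100 × 8 = 800 bits.
Transmission delay = L/R = 800 / 290000000 = 2.75862 μs.
Propagation delay = d/s = 2150000 m / 2.05e+08 m/s = 10487.8 μs.
Total = 10500 μs.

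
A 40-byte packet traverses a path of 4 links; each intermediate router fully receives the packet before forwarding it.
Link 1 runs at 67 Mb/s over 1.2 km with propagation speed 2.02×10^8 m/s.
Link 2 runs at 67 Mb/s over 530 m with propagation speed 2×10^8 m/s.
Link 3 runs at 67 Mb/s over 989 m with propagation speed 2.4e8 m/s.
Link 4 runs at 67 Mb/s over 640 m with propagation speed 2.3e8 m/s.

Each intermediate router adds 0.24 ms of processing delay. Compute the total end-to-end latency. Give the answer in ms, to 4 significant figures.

L = 40 × 8 = 320 bits.
Transmission delay per hop = L/R = 320/67000000 = 0.00477612 ms; 4 hops → 0.0191045 ms.
Propagation delays (d/s per hop): 0.00594059, 0.00265, 0.00412083, 0.00278261 ms; sum = 0.015494 ms.
Processing at 3 router(s): 3 × 0.24 ms = 0.72 ms.
End-to-end = 0.7546 ms.

0.7546 ms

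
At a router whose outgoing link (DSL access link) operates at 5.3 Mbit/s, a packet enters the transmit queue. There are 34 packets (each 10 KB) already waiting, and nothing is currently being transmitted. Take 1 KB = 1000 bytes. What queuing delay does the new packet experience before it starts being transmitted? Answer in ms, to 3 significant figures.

513 ms

Each queued packet: L/R = 80000/5300000 = 15.0943 ms.
34 queued → 513.208 ms.
Queuing delay = 513 ms.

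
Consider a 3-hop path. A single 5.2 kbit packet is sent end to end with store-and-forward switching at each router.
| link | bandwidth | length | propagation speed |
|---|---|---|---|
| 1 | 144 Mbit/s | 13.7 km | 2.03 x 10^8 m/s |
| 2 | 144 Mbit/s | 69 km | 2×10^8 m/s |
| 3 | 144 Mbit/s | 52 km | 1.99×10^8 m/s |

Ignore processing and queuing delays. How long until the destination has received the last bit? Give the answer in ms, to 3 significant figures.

L = 5200 bits.
Transmission delay per hop = L/R = 5200/144000000 = 0.0361111 ms; 3 hops → 0.108333 ms.
Propagation delays (d/s per hop): 0.0674877, 0.345, 0.261307 ms; sum = 0.673794 ms.
End-to-end = 0.782 ms.

0.782 ms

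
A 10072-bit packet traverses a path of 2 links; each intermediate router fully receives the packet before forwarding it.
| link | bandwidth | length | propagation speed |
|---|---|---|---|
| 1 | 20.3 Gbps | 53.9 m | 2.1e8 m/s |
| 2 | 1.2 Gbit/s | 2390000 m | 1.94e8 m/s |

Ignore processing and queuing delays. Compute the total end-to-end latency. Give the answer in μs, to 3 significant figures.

12300 μs

Transmission delays (L/R per hop): 0.496158, 8.39333 μs; sum = 8.88949 μs.
Propagation delays (d/s per hop): 0.256667, 12319.6 μs; sum = 12319.8 μs.
End-to-end = 12300 μs.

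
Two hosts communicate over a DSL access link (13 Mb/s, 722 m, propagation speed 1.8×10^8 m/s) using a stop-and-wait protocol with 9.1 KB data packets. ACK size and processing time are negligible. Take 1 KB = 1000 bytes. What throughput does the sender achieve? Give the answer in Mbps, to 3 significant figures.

13.0 Mbps

t_tx = L/R = 72800/13000000 = 0.0056 s.
t_prop = 722/180000000 = 4.01111e-06 s; RTT = 8.02222e-06 s.
Cycle = t_tx + RTT = 0.00560802 s.
Throughput = L / cycle = 72800 / 0.00560802 = 13.0 Mbps.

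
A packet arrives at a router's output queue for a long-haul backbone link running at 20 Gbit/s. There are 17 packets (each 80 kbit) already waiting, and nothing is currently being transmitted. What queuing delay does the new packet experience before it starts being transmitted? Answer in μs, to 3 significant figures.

Each queued packet: L/R = 80000/20000000000 = 4 μs.
17 queued → 68 μs.
Queuing delay = 68.0 μs.

68.0 μs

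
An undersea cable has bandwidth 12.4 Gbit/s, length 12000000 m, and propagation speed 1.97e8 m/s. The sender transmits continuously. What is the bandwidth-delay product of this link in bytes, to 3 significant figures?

94400000 bytes

Propagation delay = 12000000 / 197000000 = 0.0609137 s.
BDP = R × t_prop = 12400000000 × 0.0609137 = 755330000 bits.
In bytes: 755330000/8 = 94400000 bytes.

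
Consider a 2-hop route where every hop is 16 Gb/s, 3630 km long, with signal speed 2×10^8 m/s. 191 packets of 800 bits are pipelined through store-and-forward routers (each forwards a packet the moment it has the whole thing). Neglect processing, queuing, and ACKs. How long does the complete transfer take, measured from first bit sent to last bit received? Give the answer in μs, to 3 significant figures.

Per-hop transmission t_tx = L/R = 800/16000000000 = 0.05 μs.
Per-hop propagation t_prop = 3630000/200000000 = 18150 μs.
Pipeline fill: first packet needs 2·t_tx to clear all hops; remaining 190 packets each add one t_tx.
Total = (2+191-1)·t_tx + 2·t_prop = 192·0.05 + 2·18150 = 36300 μs.

36300 μs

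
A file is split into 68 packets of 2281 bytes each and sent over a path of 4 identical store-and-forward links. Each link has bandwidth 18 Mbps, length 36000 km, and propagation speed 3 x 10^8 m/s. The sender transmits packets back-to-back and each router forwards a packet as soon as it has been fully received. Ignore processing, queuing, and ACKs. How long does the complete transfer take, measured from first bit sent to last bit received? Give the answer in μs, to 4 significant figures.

Per-hop transmission t_tx = L/R = 18248/18000000 = 1013.78 μs.
Per-hop propagation t_prop = 36000000/300000000 = 120000 μs.
Pipeline fill: first packet needs 4·t_tx to clear all hops; remaining 67 packets each add one t_tx.
Total = (4+68-1)·t_tx + 4·t_prop = 71·1013.78 + 4·120000 = 552000 μs.

552000 μs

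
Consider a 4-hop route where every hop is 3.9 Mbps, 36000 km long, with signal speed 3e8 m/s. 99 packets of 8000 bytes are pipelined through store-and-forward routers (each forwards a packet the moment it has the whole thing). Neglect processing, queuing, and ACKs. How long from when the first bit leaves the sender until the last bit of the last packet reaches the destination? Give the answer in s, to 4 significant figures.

2.154 s

Per-hop transmission t_tx = L/R = 64000/3900000 = 0.0164103 s.
Per-hop propagation t_prop = 36000000/300000000 = 0.12 s.
Pipeline fill: first packet needs 4·t_tx to clear all hops; remaining 98 packets each add one t_tx.
Total = (4+99-1)·t_tx + 4·t_prop = 102·0.0164103 + 4·0.12 = 2.154 s.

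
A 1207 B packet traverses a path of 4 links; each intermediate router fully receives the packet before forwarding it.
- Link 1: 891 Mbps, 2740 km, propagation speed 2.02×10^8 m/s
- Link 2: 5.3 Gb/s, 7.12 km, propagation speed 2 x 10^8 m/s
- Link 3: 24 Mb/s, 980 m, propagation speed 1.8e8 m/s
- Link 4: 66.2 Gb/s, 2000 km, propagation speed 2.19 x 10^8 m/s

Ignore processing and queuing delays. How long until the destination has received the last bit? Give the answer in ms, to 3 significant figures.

L = 1207 × 8 = 9656 bits.
Transmission delays (L/R per hop): 0.0108373, 0.00182189, 0.402333, 0.000145861 ms; sum = 0.415138 ms.
Propagation delays (d/s per hop): 13.5644, 0.0356, 0.00544444, 9.13242 ms; sum = 22.7378 ms.
End-to-end = 23.2 ms.

23.2 ms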